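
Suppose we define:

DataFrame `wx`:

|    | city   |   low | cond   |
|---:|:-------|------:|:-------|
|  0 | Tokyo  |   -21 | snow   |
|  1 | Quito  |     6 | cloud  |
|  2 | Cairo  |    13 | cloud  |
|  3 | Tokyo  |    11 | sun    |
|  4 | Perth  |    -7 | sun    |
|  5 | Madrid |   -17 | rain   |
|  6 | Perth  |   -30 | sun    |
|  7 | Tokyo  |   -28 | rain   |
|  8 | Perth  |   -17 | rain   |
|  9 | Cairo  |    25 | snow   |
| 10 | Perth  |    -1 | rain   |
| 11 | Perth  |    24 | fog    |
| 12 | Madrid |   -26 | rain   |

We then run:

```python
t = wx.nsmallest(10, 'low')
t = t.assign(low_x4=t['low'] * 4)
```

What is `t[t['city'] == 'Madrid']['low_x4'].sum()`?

-172

take 10 rows with smallest low:
      city  low   cond
6    Perth  -30    sun
7    Tokyo  -28   rain
12  Madrid  -26   rain
0    Tokyo  -21   snow
5   Madrid  -17   rain
8    Perth  -17   rain
4    Perth   -7    sun
10   Perth   -1   rain
1    Quito    6  cloud
3    Tokyo   11    sun
add column low_x4 = t['low'] * 4:
      city  low   cond  low_x4
6    Perth  -30    sun    -120
7    Tokyo  -28   rain    -112
12  Madrid  -26   rain    -104
0    Tokyo  -21   snow     -84
5   Madrid  -17   rain     -68
8    Perth  -17   rain     -68
4    Perth   -7    sun     -28
10   Perth   -1   rain      -4
1    Quito    6  cloud      24
3    Tokyo   11    sun      44
filter rows where city == 'Madrid':
      city  low  cond  low_x4
12  Madrid  -26  rain    -104
5   Madrid  -17  rain     -68
So sum() = -172.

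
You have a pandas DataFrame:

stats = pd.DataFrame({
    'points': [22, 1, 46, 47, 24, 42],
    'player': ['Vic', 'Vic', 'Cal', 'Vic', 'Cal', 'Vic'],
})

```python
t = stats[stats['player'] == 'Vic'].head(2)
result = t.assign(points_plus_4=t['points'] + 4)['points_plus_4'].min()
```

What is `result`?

5

filter rows where player == 'Vic':
   points player
0      22    Vic
1       1    Vic
3      47    Vic
5      42    Vic
take first 2 rows:
   points player
0      22    Vic
1       1    Vic
add column points_plus_4 = t['points'] + 4:
   points player  points_plus_4
0      22    Vic             26
1       1    Vic              5
Taking the min of column 'points_plus_4' gives 5.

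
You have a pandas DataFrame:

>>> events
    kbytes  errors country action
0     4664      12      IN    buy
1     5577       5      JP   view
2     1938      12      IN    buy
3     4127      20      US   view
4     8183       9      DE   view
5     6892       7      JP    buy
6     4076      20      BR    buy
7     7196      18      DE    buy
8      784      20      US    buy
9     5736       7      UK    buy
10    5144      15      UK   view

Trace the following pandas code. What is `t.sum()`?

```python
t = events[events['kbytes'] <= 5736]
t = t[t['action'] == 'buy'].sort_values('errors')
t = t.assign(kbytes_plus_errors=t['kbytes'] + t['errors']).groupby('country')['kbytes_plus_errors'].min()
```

12593

filter rows where kbytes <= 5736:
    kbytes  errors country action
0     4664      12      IN    buy
1     5577       5      JP   view
2     1938      12      IN    buy
3     4127      20      US   view
6     4076      20      BR    buy
8      784      20      US    buy
9     5736       7      UK    buy
10    5144      15      UK   view
filter rows where action == 'buy':
   kbytes  errors country action
0    4664      12      IN    buy
2    1938      12      IN    buy
6    4076      20      BR    buy
8     784      20      US    buy
9    5736       7      UK    buy
sort by errors:
   kbytes  errors country action
9    5736       7      UK    buy
0    4664      12      IN    buy
2    1938      12      IN    buy
6    4076      20      BR    buy
8     784      20      US    buy
add column kbytes_plus_errors = t['kbytes'] + t['errors']:
   kbytes  errors country action  kbytes_plus_errors
9    5736       7      UK    buy                5743
0    4664      12      IN    buy                4676
2    1938      12      IN    buy                1950
6    4076      20      BR    buy                4096
8     784      20      US    buy                 804
group by country, min of kbytes_plus_errors:
country
BR    4096
IN    1950
UK    5743
US     804
Name: kbytes_plus_errors, dtype: int64
Finally, sum of the resulting series = 12593.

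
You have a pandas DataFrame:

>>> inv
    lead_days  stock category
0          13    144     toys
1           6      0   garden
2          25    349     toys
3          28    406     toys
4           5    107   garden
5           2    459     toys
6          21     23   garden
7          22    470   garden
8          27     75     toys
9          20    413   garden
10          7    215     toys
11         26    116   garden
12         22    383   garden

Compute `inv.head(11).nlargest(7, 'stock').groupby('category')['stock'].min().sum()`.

take first 11 rows:
    lead_days  stock category
0          13    144     toys
1           6      0   garden
2          25    349     toys
3          28    406     toys
4           5    107   garden
5           2    459     toys
6          21     23   garden
7          22    470   garden
8          27     75     toys
9          20    413   garden
10          7    215     toys
take 7 rows with largest stock:
    lead_days  stock category
7          22    470   garden
5           2    459     toys
9          20    413   garden
3          28    406     toys
2          25    349     toys
10          7    215     toys
0          13    144     toys
group by category, min of stock:
category
garden    413
toys      144
Name: stock, dtype: int64
sum of the resulting series → 557

557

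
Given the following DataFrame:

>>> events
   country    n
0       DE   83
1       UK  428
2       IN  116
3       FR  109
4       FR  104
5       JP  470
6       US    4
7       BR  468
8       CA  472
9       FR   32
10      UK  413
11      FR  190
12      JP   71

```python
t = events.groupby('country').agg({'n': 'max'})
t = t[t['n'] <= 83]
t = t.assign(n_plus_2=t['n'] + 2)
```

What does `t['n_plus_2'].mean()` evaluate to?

group by country, max of n:
           n
country     
BR       468
CA       472
DE        83
FR       190
IN       116
JP       470
UK       428
US         4
filter rows where n <= 83:
          n
country    
DE       83
US        4
add column n_plus_2 = t['n'] + 2:
          n  n_plus_2
country              
DE       83        85
US        4         6
Reading off the mean of column 'n_plus_2', we get 45.5.

45.5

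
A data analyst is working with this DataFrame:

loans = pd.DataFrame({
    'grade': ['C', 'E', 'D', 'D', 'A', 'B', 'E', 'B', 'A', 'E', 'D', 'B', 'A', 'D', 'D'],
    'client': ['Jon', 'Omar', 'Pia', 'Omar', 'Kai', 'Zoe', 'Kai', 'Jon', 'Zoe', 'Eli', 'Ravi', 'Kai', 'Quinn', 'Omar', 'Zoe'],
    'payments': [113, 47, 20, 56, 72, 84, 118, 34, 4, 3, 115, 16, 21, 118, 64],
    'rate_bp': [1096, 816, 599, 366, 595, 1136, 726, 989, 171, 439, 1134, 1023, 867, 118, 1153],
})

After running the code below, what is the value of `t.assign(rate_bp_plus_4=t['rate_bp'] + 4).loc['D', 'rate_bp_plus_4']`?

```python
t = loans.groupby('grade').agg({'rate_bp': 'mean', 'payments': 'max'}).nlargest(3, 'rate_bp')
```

678.0

group by grade: mean(rate_bp), max(payments):
           rate_bp  payments
grade                       
A       544.333333        72
B      1049.333333        84
C      1096.000000       113
D       674.000000       118
E       660.333333       118
take 3 rows with largest rate_bp:
           rate_bp  payments
grade                       
C      1096.000000       113
B      1049.333333        84
D       674.000000       118
add column rate_bp_plus_4 = t['rate_bp'] + 4:
           rate_bp  payments  rate_bp_plus_4
grade                                       
C      1096.000000       113     1100.000000
B      1049.333333        84     1053.333333
D       674.000000       118      678.000000
Reading off the value at row 'D', column 'rate_bp_plus_4', we get 678.0.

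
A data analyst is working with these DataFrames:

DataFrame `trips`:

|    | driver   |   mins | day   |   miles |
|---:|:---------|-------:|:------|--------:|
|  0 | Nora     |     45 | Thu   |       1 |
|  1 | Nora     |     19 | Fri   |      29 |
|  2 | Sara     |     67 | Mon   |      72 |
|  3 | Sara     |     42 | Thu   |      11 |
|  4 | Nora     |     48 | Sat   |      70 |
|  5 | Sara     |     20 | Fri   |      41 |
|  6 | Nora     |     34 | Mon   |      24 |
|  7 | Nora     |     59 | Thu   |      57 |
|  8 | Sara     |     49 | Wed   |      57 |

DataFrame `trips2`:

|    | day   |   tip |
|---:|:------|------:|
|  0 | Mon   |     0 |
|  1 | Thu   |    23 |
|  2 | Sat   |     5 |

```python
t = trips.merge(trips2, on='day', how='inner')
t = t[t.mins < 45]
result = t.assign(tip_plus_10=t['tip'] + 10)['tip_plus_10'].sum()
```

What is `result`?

merge on 'day' (how='inner') → 6 rows:
  driver  mins  day  miles  tip
0   Nora    45  Thu      1   23
1   Sara    67  Mon     72    0
2   Sara    42  Thu     11   23
3   Nora    48  Sat     70    5
4   Nora    34  Mon     24    0
5   Nora    59  Thu     57   23
filter rows where mins < 45:
  driver  mins  day  miles  tip
2   Sara    42  Thu     11   23
4   Nora    34  Mon     24    0
add column tip_plus_10 = t['tip'] + 10:
  driver  mins  day  miles  tip  tip_plus_10
2   Sara    42  Thu     11   23           33
4   Nora    34  Mon     24    0           10

43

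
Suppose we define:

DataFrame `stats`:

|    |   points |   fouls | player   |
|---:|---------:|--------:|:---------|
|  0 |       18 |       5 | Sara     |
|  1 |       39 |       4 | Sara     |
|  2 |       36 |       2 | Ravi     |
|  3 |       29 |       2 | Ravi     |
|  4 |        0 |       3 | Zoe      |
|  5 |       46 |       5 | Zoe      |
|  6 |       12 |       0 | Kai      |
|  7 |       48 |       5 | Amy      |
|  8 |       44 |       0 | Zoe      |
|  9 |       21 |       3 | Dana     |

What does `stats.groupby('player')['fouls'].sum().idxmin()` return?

group by player, sum of fouls:
player
Amy     5
Dana    3
Kai     0
Ravi    4
Sara    9
Zoe     8
Name: fouls, dtype: int64
The label with the smallest value is Kai.

Kai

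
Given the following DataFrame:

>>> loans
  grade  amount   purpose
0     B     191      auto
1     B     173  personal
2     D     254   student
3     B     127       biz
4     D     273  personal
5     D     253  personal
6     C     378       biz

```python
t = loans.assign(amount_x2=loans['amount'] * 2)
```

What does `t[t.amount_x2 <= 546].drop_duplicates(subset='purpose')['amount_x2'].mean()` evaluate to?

add column amount_x2 = loans['amount'] * 2:
  grade  amount   purpose  amount_x2
0     B     191      auto        382
1     B     173  personal        346
2     D     254   student        508
3     B     127       biz        254
4     D     273  personal        546
5     D     253  personal        506
6     C     378       biz        756
filter rows where amount_x2 <= 546:
  grade  amount   purpose  amount_x2
0     B     191      auto        382
1     B     173  personal        346
2     D     254   student        508
3     B     127       biz        254
4     D     273  personal        546
5     D     253  personal        506
drop duplicate purpose (keep=first):
  grade  amount   purpose  amount_x2
0     B     191      auto        382
1     B     173  personal        346
2     D     254   student        508
3     B     127       biz        254
Taking the mean of column 'amount_x2' gives 372.5.

372.5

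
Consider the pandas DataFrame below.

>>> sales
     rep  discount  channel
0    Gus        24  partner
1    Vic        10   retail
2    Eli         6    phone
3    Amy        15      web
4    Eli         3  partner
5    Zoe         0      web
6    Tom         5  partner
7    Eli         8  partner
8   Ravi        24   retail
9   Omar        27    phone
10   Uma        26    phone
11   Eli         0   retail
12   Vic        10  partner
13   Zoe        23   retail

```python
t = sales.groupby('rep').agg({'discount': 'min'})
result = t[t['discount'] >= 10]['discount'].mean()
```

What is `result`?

21.0

group by rep, min of discount:
      discount
rep           
Amy         15
Eli          0
Gus         24
Omar        27
Ravi        24
Tom          5
Uma         26
Vic         10
Zoe          0
filter rows where discount >= 10:
      discount
rep           
Amy         15
Gus         24
Omar        27
Ravi        24
Uma         26
Vic         10
So mean() = 21.0.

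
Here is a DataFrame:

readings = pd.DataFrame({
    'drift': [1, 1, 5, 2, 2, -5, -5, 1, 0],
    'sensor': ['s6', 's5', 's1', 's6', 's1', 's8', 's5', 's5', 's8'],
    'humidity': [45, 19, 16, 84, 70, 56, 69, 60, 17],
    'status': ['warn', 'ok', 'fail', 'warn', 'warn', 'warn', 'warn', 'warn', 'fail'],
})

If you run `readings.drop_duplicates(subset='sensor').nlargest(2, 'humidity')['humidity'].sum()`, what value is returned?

drop duplicate sensor (keep=first):
   drift sensor  humidity status
0      1     s6        45   warn
1      1     s5        19     ok
2      5     s1        16   fail
5     -5     s8        56   warn
take 2 rows with largest humidity:
   drift sensor  humidity status
5     -5     s8        56   warn
0      1     s6        45   warn
The sum of column 'humidity' is 101.

101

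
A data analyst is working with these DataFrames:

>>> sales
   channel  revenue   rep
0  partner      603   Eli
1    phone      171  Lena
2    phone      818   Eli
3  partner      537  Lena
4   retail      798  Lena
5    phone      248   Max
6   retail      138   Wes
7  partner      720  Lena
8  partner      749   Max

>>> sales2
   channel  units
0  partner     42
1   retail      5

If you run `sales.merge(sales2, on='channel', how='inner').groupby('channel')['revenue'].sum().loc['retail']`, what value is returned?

merge on 'channel' (how='inner') → 6 rows:
   channel  revenue   rep  units
0  partner      603   Eli     42
1  partner      537  Lena     42
2   retail      798  Lena      5
3   retail      138   Wes      5
4  partner      720  Lena     42
5  partner      749   Max     42
group by channel, sum of revenue:
channel
partner    2609
retail      936
Name: revenue, dtype: int64

936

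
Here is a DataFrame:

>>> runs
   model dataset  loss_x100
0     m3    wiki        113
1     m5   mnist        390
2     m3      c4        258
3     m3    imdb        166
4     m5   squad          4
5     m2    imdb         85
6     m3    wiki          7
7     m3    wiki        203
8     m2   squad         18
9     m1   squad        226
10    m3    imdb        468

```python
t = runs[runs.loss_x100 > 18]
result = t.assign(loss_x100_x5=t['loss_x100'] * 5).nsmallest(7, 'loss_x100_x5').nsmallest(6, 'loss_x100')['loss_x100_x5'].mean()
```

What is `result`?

filter rows where loss_x100 > 18:
   model dataset  loss_x100
0     m3    wiki        113
1     m5   mnist        390
2     m3      c4        258
3     m3    imdb        166
5     m2    imdb         85
7     m3    wiki        203
9     m1   squad        226
10    m3    imdb        468
add column loss_x100_x5 = t['loss_x100'] * 5:
   model dataset  loss_x100  loss_x100_x5
0     m3    wiki        113           565
1     m5   mnist        390          1950
2     m3      c4        258          1290
3     m3    imdb        166           830
5     m2    imdb         85           425
7     m3    wiki        203          1015
9     m1   squad        226          1130
10    m3    imdb        468          2340
take 7 rows with smallest loss_x100_x5:
  model dataset  loss_x100  loss_x100_x5
5    m2    imdb         85           425
0    m3    wiki        113           565
3    m3    imdb        166           830
7    m3    wiki        203          1015
9    m1   squad        226          1130
2    m3      c4        258          1290
1    m5   mnist        390          1950
take 6 rows with smallest loss_x100:
  model dataset  loss_x100  loss_x100_x5
5    m2    imdb         85           425
0    m3    wiki        113           565
3    m3    imdb        166           830
7    m3    wiki        203          1015
9    m1   squad        226          1130
2    m3      c4        258          1290

875.833333333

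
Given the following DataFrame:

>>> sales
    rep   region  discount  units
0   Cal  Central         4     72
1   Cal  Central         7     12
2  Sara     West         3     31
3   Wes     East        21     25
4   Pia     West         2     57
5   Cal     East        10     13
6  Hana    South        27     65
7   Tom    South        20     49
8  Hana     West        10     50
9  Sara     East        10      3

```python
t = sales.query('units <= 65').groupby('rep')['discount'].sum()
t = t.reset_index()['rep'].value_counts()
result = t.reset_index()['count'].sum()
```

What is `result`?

filter rows where units <= 65:
    rep   region  discount  units
1   Cal  Central         7     12
2  Sara     West         3     31
3   Wes     East        21     25
4   Pia     West         2     57
5   Cal     East        10     13
6  Hana    South        27     65
7   Tom    South        20     49
8  Hana     West        10     50
9  Sara     East        10      3
group by rep, sum of discount:
rep
Cal     17
Hana    37
Pia      2
Sara    13
Tom     20
Wes     21
Name: discount, dtype: int64
reset_index():
    rep  discount
0   Cal        17
1  Hana        37
2   Pia         2
3  Sara        13
4   Tom        20
5   Wes        21
value_counts of rep:
rep
Cal     1
Hana    1
Pia     1
Sara    1
Tom     1
Wes     1
Name: count, dtype: int64
reset_index():
    rep  count
0   Cal      1
1  Hana      1
2   Pia      1
3  Sara      1
4   Tom      1
5   Wes      1
sum of column 'count' → 6

6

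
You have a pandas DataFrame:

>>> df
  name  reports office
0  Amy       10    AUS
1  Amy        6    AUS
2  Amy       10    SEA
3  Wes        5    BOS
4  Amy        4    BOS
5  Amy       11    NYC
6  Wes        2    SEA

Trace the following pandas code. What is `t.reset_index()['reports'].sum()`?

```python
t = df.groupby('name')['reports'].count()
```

7

group by name, count of reports:
name
Amy    5
Wes    2
Name: reports, dtype: int64
reset_index():
  name  reports
0  Amy        5
1  Wes        2
Finally, sum of column 'reports' = 7.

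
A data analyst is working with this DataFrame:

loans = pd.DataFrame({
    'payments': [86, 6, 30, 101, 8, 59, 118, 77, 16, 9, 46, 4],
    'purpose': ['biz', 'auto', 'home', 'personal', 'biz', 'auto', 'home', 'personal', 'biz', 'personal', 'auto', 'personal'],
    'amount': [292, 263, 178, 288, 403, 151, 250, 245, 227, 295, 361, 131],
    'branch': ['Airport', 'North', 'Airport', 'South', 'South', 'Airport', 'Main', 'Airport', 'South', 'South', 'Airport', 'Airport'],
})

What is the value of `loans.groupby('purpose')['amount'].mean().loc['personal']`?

239.75

group by purpose, mean of amount:
purpose
auto        258.333333
biz         307.333333
home        214.000000
personal    239.750000
Name: amount, dtype: float64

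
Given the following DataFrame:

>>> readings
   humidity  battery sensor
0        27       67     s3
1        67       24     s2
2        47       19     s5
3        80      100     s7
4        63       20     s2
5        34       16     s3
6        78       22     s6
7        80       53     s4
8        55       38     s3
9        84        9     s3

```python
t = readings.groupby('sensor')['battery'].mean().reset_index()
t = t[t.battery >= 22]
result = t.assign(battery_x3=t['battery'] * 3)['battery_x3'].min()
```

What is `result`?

66.0

group by sensor, mean of battery:
sensor
s2     22.0
s3     32.5
s4     53.0
s5     19.0
s6     22.0
s7    100.0
Name: battery, dtype: float64
reset_index():
  sensor  battery
0     s2     22.0
1     s3     32.5
2     s4     53.0
3     s5     19.0
4     s6     22.0
5     s7    100.0
filter rows where battery >= 22:
  sensor  battery
0     s2     22.0
1     s3     32.5
2     s4     53.0
4     s6     22.0
5     s7    100.0
add column battery_x3 = t['battery'] * 3:
  sensor  battery  battery_x3
0     s2     22.0        66.0
1     s3     32.5        97.5
2     s4     53.0       159.0
4     s6     22.0        66.0
5     s7    100.0       300.0
min of column 'battery_x3' → 66.0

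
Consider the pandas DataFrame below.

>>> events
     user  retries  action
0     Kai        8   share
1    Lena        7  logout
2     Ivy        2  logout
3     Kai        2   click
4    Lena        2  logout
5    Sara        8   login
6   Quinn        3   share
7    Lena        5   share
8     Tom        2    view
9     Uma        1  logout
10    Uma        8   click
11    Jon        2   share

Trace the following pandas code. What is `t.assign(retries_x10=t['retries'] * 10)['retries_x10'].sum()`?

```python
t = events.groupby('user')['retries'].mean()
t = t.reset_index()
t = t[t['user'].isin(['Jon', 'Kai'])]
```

group by user, mean of retries:
user
Ivy      2.000000
Jon      2.000000
Kai      5.000000
Lena     4.666667
Quinn    3.000000
Sara     8.000000
Tom      2.000000
Uma      4.500000
Name: retries, dtype: float64
reset_index():
    user   retries
0    Ivy  2.000000
1    Jon  2.000000
2    Kai  5.000000
3   Lena  4.666667
4  Quinn  3.000000
5   Sara  8.000000
6    Tom  2.000000
7    Uma  4.500000
filter rows where user in ['Jon', 'Kai']:
  user  retries
1  Jon      2.0
2  Kai      5.0
add column retries_x10 = t['retries'] * 10:
  user  retries  retries_x10
1  Jon      2.0         20.0
2  Kai      5.0         50.0
So sum() = 70.0.

70.0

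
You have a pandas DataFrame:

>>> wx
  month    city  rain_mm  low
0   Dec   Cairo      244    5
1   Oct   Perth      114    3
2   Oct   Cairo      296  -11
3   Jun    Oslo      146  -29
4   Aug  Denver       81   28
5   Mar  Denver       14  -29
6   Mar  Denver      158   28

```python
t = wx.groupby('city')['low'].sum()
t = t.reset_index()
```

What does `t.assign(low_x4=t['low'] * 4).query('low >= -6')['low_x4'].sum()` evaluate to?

96

group by city, sum of low:
city
Cairo     -6
Denver    27
Oslo     -29
Perth      3
Name: low, dtype: int64
reset_index():
     city  low
0   Cairo   -6
1  Denver   27
2    Oslo  -29
3   Perth    3
add column low_x4 = t['low'] * 4:
     city  low  low_x4
0   Cairo   -6     -24
1  Denver   27     108
2    Oslo  -29    -116
3   Perth    3      12
filter rows where low >= -6:
     city  low  low_x4
0   Cairo   -6     -24
1  Denver   27     108
3   Perth    3      12
Taking the sum of column 'low_x4' gives 96.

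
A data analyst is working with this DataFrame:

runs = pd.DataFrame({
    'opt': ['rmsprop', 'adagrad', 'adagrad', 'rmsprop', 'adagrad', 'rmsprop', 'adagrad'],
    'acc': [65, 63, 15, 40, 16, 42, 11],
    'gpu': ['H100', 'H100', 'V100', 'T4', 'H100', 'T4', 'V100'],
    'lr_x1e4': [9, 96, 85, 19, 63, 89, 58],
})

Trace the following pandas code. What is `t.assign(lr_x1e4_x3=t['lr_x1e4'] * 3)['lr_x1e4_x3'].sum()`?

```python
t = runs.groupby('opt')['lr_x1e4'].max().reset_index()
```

555

group by opt, max of lr_x1e4:
opt
adagrad    96
rmsprop    89
Name: lr_x1e4, dtype: int64
reset_index():
       opt  lr_x1e4
0  adagrad       96
1  rmsprop       89
add column lr_x1e4_x3 = t['lr_x1e4'] * 3:
       opt  lr_x1e4  lr_x1e4_x3
0  adagrad       96         288
1  rmsprop       89         267
sum of column 'lr_x1e4_x3' → 555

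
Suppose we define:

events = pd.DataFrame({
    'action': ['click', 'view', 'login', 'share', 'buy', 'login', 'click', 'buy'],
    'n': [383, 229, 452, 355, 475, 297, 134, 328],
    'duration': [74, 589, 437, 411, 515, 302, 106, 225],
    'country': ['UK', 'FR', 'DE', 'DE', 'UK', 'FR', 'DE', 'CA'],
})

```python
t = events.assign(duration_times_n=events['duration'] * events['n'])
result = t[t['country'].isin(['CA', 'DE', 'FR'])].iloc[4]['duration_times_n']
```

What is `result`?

14204

add column duration_times_n = events['duration'] * events['n']:
  action    n  duration country  duration_times_n
0  click  383        74      UK             28342
1   view  229       589      FR            134881
2  login  452       437      DE            197524
3  share  355       411      DE            145905
4    buy  475       515      UK            244625
5  login  297       302      FR             89694
6  click  134       106      DE             14204
7    buy  328       225      CA             73800
filter rows where country in ['CA', 'DE', 'FR']:
  action    n  duration country  duration_times_n
1   view  229       589      FR            134881
2  login  452       437      DE            197524
3  share  355       411      DE            145905
5  login  297       302      FR             89694
6  click  134       106      DE             14204
7    buy  328       225      CA             73800
value at position 4, column 'duration_times_n' → 14204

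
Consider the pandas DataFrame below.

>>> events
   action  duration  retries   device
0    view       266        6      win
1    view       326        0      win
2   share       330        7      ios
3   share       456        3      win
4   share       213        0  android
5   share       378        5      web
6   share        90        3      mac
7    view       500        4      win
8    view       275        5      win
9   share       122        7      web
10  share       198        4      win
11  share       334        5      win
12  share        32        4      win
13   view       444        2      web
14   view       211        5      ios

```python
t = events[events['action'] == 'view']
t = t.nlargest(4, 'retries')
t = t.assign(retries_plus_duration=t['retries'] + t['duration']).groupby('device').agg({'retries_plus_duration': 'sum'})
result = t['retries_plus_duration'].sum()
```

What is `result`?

filter rows where action == 'view':
   action  duration  retries device
0    view       266        6    win
1    view       326        0    win
7    view       500        4    win
8    view       275        5    win
13   view       444        2    web
14   view       211        5    ios
take 4 rows with largest retries:
   action  duration  retries device
0    view       266        6    win
8    view       275        5    win
14   view       211        5    ios
7    view       500        4    win
add column retries_plus_duration = t['retries'] + t['duration']:
   action  duration  retries device  retries_plus_duration
0    view       266        6    win                    272
8    view       275        5    win                    280
14   view       211        5    ios                    216
7    view       500        4    win                    504
group by device, sum of retries_plus_duration:
        retries_plus_duration
device                       
ios                       216
win                      1056
Taking the sum of column 'retries_plus_duration' gives 1272.

1272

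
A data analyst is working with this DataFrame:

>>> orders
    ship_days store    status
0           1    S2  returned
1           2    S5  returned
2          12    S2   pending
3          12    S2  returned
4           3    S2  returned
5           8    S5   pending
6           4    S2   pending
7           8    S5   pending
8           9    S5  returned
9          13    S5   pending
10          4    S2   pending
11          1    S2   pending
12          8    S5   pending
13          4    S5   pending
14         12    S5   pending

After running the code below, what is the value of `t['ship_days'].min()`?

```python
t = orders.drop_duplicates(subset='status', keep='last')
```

drop duplicate status (keep=last):
    ship_days store    status
8           9    S5  returned
14         12    S5   pending
Then the min of column 'ship_days': 9

9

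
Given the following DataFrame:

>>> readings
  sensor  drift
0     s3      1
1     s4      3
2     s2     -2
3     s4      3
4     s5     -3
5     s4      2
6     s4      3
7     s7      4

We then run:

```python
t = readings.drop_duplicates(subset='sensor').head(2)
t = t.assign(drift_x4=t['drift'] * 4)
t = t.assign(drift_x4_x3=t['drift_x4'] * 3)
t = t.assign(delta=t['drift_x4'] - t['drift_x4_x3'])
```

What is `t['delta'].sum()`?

-32

drop duplicate sensor (keep=first):
  sensor  drift
0     s3      1
1     s4      3
2     s2     -2
4     s5     -3
7     s7      4
take first 2 rows:
  sensor  drift
0     s3      1
1     s4      3
add column drift_x4 = t['drift'] * 4:
  sensor  drift  drift_x4
0     s3      1         4
1     s4      3        12
add column drift_x4_x3 = t['drift_x4'] * 3:
  sensor  drift  drift_x4  drift_x4_x3
0     s3      1         4           12
1     s4      3        12           36
add column delta = t['drift_x4'] - t['drift_x4_x3']:
  sensor  drift  drift_x4  drift_x4_x3  delta
0     s3      1         4           12     -8
1     s4      3        12           36    -24
Reading off the sum of column 'delta', we get -32.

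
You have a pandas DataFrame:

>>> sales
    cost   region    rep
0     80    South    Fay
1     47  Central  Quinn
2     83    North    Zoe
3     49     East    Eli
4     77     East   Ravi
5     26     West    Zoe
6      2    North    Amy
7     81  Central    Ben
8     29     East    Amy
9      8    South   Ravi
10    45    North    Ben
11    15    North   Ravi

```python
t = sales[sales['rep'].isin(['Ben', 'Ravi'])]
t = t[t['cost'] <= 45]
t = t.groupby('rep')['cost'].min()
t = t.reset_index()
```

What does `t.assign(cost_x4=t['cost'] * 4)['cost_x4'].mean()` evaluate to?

filter rows where rep in ['Ben', 'Ravi']:
    cost   region   rep
4     77     East  Ravi
7     81  Central   Ben
9      8    South  Ravi
10    45    North   Ben
11    15    North  Ravi
filter rows where cost <= 45:
    cost region   rep
9      8  South  Ravi
10    45  North   Ben
11    15  North  Ravi
group by rep, min of cost:
rep
Ben     45
Ravi     8
Name: cost, dtype: int64
reset_index():
    rep  cost
0   Ben    45
1  Ravi     8
add column cost_x4 = t['cost'] * 4:
    rep  cost  cost_x4
0   Ben    45      180
1  Ravi     8       32

106.0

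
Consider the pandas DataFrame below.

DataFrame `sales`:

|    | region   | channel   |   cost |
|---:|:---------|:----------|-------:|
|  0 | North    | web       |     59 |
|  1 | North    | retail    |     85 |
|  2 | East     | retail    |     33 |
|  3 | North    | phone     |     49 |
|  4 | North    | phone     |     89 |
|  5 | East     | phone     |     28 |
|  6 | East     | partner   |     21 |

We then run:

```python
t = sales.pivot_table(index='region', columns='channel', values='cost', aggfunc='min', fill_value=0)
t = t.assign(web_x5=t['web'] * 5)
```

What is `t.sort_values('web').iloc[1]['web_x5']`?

pivot: rows=region, cols=channel, min(cost):
channel  partner  phone  retail  web
region                              
East          21     28      33    0
North          0     49      85   59
add column web_x5 = t['web'] * 5:
channel  partner  phone  retail  web  web_x5
region                                      
East          21     28      33    0       0
North          0     49      85   59     295
sort by web:
channel  partner  phone  retail  web  web_x5
region                                      
East          21     28      33    0       0
North          0     49      85   59     295

295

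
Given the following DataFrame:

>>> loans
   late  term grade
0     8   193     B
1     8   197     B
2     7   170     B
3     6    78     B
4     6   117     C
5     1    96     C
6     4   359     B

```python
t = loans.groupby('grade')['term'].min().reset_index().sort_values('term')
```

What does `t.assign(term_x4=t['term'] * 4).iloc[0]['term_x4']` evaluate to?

group by grade, min of term:
grade
B    78
C    96
Name: term, dtype: int64
reset_index():
  grade  term
0     B    78
1     C    96
sort by term:
  grade  term
0     B    78
1     C    96
add column term_x4 = t['term'] * 4:
  grade  term  term_x4
0     B    78      312
1     C    96      384

312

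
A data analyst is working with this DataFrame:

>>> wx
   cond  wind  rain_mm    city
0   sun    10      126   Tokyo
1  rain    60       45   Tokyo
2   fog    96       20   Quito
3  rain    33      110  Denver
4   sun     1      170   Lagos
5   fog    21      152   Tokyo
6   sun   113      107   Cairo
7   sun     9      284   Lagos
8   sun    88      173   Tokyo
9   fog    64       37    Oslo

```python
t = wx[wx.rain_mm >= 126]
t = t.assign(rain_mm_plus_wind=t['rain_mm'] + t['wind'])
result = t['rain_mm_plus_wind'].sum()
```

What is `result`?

1034

filter rows where rain_mm >= 126:
  cond  wind  rain_mm   city
0  sun    10      126  Tokyo
4  sun     1      170  Lagos
5  fog    21      152  Tokyo
7  sun     9      284  Lagos
8  sun    88      173  Tokyo
add column rain_mm_plus_wind = t['rain_mm'] + t['wind']:
  cond  wind  rain_mm   city  rain_mm_plus_wind
0  sun    10      126  Tokyo                136
4  sun     1      170  Lagos                171
5  fog    21      152  Tokyo                173
7  sun     9      284  Lagos                293
8  sun    88      173  Tokyo                261
Then the sum of column 'rain_mm_plus_wind': 1034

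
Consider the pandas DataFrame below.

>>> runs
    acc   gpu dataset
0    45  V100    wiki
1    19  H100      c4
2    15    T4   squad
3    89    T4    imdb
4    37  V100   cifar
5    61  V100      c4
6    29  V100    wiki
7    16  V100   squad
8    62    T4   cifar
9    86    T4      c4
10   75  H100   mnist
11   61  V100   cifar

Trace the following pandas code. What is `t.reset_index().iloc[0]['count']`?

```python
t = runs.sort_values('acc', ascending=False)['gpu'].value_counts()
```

6

sort by acc descending:
    acc   gpu dataset
3    89    T4    imdb
9    86    T4      c4
10   75  H100   mnist
8    62    T4   cifar
5    61  V100      c4
11   61  V100   cifar
0    45  V100    wiki
4    37  V100   cifar
6    29  V100    wiki
1    19  H100      c4
7    16  V100   squad
2    15    T4   squad
value_counts of gpu:
gpu
V100    6
T4      4
H100    2
Name: count, dtype: int64
reset_index():
    gpu  count
0  V100      6
1    T4      4
2  H100      2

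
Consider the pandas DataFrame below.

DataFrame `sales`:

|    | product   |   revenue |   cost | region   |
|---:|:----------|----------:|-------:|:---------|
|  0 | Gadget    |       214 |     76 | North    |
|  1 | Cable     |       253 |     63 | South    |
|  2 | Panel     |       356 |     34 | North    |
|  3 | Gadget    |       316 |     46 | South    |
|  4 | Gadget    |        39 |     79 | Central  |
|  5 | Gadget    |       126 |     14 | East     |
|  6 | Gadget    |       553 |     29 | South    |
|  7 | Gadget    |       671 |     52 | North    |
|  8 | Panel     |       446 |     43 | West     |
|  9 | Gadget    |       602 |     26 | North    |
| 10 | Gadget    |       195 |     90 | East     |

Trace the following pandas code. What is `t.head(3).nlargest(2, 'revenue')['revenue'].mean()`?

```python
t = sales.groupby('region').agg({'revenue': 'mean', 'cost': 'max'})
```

group by region: mean(revenue), max(cost):
         revenue  cost
region                
Central    39.00    79
East      160.50    90
North     460.75    76
South     374.00    63
West      446.00    43
take first 3 rows:
         revenue  cost
region                
Central    39.00    79
East      160.50    90
North     460.75    76
take 2 rows with largest revenue:
        revenue  cost
region               
North    460.75    76
East     160.50    90
mean of column 'revenue' → 310.625

310.625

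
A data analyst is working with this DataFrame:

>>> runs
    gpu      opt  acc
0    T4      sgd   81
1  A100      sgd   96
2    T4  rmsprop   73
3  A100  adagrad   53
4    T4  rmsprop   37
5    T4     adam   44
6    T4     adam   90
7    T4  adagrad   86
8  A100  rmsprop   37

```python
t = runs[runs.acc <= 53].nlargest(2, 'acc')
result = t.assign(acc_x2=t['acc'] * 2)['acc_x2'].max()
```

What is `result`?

filter rows where acc <= 53:
    gpu      opt  acc
3  A100  adagrad   53
4    T4  rmsprop   37
5    T4     adam   44
8  A100  rmsprop   37
take 2 rows with largest acc:
    gpu      opt  acc
3  A100  adagrad   53
5    T4     adam   44
add column acc_x2 = t['acc'] * 2:
    gpu      opt  acc  acc_x2
3  A100  adagrad   53     106
5    T4     adam   44      88

106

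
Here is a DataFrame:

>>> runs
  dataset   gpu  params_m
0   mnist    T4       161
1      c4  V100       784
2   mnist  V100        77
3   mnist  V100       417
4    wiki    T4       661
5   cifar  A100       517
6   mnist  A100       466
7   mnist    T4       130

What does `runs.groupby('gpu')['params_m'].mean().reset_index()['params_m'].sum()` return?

group by gpu, mean of params_m:
gpu
A100    491.500000
T4      317.333333
V100    426.000000
Name: params_m, dtype: float64
reset_index():
    gpu    params_m
0  A100  491.500000
1    T4  317.333333
2  V100  426.000000
Then the sum of column 'params_m': 1234.83333333

1234.83333333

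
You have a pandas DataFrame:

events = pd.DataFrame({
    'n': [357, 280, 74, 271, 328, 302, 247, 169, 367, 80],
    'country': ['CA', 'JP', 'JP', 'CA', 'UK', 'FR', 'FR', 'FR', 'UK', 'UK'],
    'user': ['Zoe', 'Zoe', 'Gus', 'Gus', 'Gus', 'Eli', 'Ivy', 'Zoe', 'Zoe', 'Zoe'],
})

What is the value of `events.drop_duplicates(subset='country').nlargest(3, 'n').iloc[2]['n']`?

302

drop duplicate country (keep=first):
     n country user
0  357      CA  Zoe
1  280      JP  Zoe
4  328      UK  Gus
5  302      FR  Eli
take 3 rows with largest n:
     n country user
0  357      CA  Zoe
4  328      UK  Gus
5  302      FR  Eli
Then the value at position 2, column 'n': 302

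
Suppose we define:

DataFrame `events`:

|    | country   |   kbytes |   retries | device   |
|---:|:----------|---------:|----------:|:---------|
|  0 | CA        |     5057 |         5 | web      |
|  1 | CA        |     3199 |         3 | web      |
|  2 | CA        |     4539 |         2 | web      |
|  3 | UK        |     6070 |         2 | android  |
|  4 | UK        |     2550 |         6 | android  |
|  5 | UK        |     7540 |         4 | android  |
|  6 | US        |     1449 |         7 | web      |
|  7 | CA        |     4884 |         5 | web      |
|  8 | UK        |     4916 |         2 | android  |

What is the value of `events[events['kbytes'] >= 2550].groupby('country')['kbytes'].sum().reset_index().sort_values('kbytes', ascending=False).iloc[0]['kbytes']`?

filter rows where kbytes >= 2550:
  country  kbytes  retries   device
0      CA    5057        5      web
1      CA    3199        3      web
2      CA    4539        2      web
3      UK    6070        2  android
4      UK    2550        6  android
5      UK    7540        4  android
7      CA    4884        5      web
8      UK    4916        2  android
group by country, sum of kbytes:
country
CA    17679
UK    21076
Name: kbytes, dtype: int64
reset_index():
  country  kbytes
0      CA   17679
1      UK   21076
sort by kbytes descending:
  country  kbytes
1      UK   21076
0      CA   17679
Hence 21076.

21076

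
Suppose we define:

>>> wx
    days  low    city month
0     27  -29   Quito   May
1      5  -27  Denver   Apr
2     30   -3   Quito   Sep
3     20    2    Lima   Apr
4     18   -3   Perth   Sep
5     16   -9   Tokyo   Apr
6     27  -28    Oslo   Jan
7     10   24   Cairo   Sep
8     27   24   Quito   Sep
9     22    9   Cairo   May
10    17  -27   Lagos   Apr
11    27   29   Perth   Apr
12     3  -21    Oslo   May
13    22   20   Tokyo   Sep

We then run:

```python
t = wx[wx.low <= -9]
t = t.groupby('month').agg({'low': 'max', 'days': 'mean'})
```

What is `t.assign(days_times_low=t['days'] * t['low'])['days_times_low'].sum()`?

filter rows where low <= -9:
    days  low    city month
0     27  -29   Quito   May
1      5  -27  Denver   Apr
5     16   -9   Tokyo   Apr
6     27  -28    Oslo   Jan
10    17  -27   Lagos   Apr
12     3  -21    Oslo   May
group by month: max(low), mean(days):
       low       days
month                
Apr     -9  12.666667
Jan    -28  27.000000
May    -21  15.000000
add column days_times_low = t['days'] * t['low']:
       low       days  days_times_low
month                                
Apr     -9  12.666667          -114.0
Jan    -28  27.000000          -756.0
May    -21  15.000000          -315.0
So sum() = -1185.0.

-1185.0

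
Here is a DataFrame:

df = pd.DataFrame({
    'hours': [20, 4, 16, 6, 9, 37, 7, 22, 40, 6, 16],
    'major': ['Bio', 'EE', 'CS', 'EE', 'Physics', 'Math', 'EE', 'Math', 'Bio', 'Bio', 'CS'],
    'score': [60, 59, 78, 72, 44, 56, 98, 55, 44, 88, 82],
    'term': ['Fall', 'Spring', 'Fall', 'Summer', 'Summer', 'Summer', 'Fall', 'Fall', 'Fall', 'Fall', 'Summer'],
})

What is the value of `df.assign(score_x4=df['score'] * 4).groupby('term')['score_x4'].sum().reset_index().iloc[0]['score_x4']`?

add column score_x4 = df['score'] * 4:
    hours    major  score    term  score_x4
0      20      Bio     60    Fall       240
1       4       EE     59  Spring       236
2      16       CS     78    Fall       312
3       6       EE     72  Summer       288
4       9  Physics     44  Summer       176
5      37     Math     56  Summer       224
6       7       EE     98    Fall       392
7      22     Math     55    Fall       220
8      40      Bio     44    Fall       176
9       6      Bio     88    Fall       352
10     16       CS     82  Summer       328
group by term, sum of score_x4:
term
Fall      1692
Spring     236
Summer    1016
Name: score_x4, dtype: int64
reset_index():
     term  score_x4
0    Fall      1692
1  Spring       236
2  Summer      1016
Reading off the value at position 0, column 'score_x4', we get 1692.

1692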